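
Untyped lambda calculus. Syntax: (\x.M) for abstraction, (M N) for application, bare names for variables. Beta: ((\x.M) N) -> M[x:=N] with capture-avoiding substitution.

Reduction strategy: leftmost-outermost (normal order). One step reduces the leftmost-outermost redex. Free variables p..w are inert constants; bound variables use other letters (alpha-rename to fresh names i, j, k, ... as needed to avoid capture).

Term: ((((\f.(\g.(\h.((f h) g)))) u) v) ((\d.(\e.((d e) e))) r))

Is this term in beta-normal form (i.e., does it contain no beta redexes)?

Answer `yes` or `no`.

Answer: no

Derivation:
Term: ((((\f.(\g.(\h.((f h) g)))) u) v) ((\d.(\e.((d e) e))) r))
Found 2 beta redex(es).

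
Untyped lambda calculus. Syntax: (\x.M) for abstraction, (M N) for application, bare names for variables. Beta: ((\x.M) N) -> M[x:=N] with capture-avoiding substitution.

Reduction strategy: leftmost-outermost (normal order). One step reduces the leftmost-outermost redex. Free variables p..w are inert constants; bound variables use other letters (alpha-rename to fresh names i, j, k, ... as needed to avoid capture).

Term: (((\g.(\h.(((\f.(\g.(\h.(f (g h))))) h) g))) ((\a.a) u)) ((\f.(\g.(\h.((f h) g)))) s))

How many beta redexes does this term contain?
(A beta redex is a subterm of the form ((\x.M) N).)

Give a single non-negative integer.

Term: (((\g.(\h.(((\f.(\g.(\h.(f (g h))))) h) g))) ((\a.a) u)) ((\f.(\g.(\h.((f h) g)))) s))
  Redex: ((\g.(\h.(((\f.(\g.(\h.(f (g h))))) h) g))) ((\a.a) u))
  Redex: ((\f.(\g.(\h.(f (g h))))) h)
  Redex: ((\a.a) u)
  Redex: ((\f.(\g.(\h.((f h) g)))) s)
Total redexes: 4

Answer: 4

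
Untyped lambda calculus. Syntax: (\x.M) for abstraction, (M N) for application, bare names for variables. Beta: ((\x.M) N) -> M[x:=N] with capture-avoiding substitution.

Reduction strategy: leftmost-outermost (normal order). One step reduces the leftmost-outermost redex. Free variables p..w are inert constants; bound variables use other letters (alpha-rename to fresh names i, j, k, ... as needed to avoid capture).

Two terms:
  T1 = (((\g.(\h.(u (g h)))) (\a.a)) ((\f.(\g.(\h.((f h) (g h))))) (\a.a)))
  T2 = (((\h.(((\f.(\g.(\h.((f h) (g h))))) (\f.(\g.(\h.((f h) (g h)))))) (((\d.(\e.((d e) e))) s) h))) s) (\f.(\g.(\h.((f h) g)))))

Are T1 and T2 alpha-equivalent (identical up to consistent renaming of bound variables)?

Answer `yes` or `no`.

Answer: no

Derivation:
Term 1: (((\g.(\h.(u (g h)))) (\a.a)) ((\f.(\g.(\h.((f h) (g h))))) (\a.a)))
Term 2: (((\h.(((\f.(\g.(\h.((f h) (g h))))) (\f.(\g.(\h.((f h) (g h)))))) (((\d.(\e.((d e) e))) s) h))) s) (\f.(\g.(\h.((f h) g)))))
Alpha-equivalence: compare structure up to binder renaming.
Result: False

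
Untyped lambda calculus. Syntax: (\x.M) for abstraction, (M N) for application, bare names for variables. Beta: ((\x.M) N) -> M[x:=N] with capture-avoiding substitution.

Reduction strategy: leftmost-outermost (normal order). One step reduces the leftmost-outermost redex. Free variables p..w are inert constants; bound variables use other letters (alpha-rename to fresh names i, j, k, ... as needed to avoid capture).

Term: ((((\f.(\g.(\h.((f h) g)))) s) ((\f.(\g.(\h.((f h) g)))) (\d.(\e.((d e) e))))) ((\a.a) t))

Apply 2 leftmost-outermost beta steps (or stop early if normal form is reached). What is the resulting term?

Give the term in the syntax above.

Step 0: ((((\f.(\g.(\h.((f h) g)))) s) ((\f.(\g.(\h.((f h) g)))) (\d.(\e.((d e) e))))) ((\a.a) t))
Step 1: (((\g.(\h.((s h) g))) ((\f.(\g.(\h.((f h) g)))) (\d.(\e.((d e) e))))) ((\a.a) t))
Step 2: ((\h.((s h) ((\f.(\g.(\h.((f h) g)))) (\d.(\e.((d e) e)))))) ((\a.a) t))

Answer: ((\h.((s h) ((\f.(\g.(\h.((f h) g)))) (\d.(\e.((d e) e)))))) ((\a.a) t))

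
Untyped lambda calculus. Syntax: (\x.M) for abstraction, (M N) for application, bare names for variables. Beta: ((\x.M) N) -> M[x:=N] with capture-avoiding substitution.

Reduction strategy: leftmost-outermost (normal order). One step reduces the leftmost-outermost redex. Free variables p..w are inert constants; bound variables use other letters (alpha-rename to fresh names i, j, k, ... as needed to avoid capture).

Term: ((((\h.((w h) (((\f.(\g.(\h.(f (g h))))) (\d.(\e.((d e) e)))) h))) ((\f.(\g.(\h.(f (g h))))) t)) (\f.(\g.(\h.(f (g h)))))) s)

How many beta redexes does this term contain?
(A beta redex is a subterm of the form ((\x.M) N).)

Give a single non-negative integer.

Answer: 3

Derivation:
Term: ((((\h.((w h) (((\f.(\g.(\h.(f (g h))))) (\d.(\e.((d e) e)))) h))) ((\f.(\g.(\h.(f (g h))))) t)) (\f.(\g.(\h.(f (g h)))))) s)
  Redex: ((\h.((w h) (((\f.(\g.(\h.(f (g h))))) (\d.(\e.((d e) e)))) h))) ((\f.(\g.(\h.(f (g h))))) t))
  Redex: ((\f.(\g.(\h.(f (g h))))) (\d.(\e.((d e) e))))
  Redex: ((\f.(\g.(\h.(f (g h))))) t)
Total redexes: 3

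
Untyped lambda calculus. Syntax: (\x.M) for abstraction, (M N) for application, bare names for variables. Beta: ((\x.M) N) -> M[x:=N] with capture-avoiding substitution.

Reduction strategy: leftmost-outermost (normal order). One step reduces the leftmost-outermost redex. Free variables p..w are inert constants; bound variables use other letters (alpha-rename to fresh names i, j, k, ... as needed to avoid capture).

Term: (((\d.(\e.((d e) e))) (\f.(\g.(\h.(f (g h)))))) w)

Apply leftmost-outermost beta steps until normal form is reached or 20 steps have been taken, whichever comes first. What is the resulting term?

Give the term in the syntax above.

Answer: (\h.(w (w h)))

Derivation:
Step 0: (((\d.(\e.((d e) e))) (\f.(\g.(\h.(f (g h)))))) w)
Step 1: ((\e.(((\f.(\g.(\h.(f (g h))))) e) e)) w)
Step 2: (((\f.(\g.(\h.(f (g h))))) w) w)
Step 3: ((\g.(\h.(w (g h)))) w)
Step 4: (\h.(w (w h)))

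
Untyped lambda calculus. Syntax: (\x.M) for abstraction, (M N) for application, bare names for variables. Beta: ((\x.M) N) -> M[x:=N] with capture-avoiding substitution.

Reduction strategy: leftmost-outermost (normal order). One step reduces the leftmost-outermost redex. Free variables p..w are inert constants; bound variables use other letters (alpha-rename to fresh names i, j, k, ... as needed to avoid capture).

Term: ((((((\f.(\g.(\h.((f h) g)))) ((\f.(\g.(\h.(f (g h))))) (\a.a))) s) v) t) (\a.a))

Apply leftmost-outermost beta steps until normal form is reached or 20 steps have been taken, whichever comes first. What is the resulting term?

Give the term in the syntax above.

Answer: (((v s) t) (\a.a))

Derivation:
Step 0: ((((((\f.(\g.(\h.((f h) g)))) ((\f.(\g.(\h.(f (g h))))) (\a.a))) s) v) t) (\a.a))
Step 1: (((((\g.(\h.((((\f.(\g.(\h.(f (g h))))) (\a.a)) h) g))) s) v) t) (\a.a))
Step 2: ((((\h.((((\f.(\g.(\h.(f (g h))))) (\a.a)) h) s)) v) t) (\a.a))
Step 3: ((((((\f.(\g.(\h.(f (g h))))) (\a.a)) v) s) t) (\a.a))
Step 4: (((((\g.(\h.((\a.a) (g h)))) v) s) t) (\a.a))
Step 5: ((((\h.((\a.a) (v h))) s) t) (\a.a))
Step 6: ((((\a.a) (v s)) t) (\a.a))
Step 7: (((v s) t) (\a.a))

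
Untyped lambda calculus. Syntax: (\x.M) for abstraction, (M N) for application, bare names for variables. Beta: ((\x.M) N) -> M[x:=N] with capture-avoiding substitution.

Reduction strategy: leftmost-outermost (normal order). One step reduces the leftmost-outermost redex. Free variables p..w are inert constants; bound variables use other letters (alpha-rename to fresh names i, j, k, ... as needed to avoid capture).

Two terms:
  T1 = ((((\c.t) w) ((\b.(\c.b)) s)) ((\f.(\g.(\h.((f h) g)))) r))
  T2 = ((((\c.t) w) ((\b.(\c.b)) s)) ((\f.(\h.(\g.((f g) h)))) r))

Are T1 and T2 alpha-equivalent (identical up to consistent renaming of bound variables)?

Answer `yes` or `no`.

Answer: yes

Derivation:
Term 1: ((((\c.t) w) ((\b.(\c.b)) s)) ((\f.(\g.(\h.((f h) g)))) r))
Term 2: ((((\c.t) w) ((\b.(\c.b)) s)) ((\f.(\h.(\g.((f g) h)))) r))
Alpha-equivalence: compare structure up to binder renaming.
Result: True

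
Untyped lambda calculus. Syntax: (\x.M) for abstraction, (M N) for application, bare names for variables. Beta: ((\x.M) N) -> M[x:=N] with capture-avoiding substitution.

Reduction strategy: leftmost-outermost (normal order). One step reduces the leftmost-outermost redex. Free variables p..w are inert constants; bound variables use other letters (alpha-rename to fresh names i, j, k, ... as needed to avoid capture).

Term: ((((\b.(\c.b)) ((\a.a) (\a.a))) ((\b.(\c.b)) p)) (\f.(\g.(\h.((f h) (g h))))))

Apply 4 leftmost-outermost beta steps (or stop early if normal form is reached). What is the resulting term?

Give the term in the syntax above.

Answer: (\f.(\g.(\h.((f h) (g h)))))

Derivation:
Step 0: ((((\b.(\c.b)) ((\a.a) (\a.a))) ((\b.(\c.b)) p)) (\f.(\g.(\h.((f h) (g h))))))
Step 1: (((\c.((\a.a) (\a.a))) ((\b.(\c.b)) p)) (\f.(\g.(\h.((f h) (g h))))))
Step 2: (((\a.a) (\a.a)) (\f.(\g.(\h.((f h) (g h))))))
Step 3: ((\a.a) (\f.(\g.(\h.((f h) (g h))))))
Step 4: (\f.(\g.(\h.((f h) (g h)))))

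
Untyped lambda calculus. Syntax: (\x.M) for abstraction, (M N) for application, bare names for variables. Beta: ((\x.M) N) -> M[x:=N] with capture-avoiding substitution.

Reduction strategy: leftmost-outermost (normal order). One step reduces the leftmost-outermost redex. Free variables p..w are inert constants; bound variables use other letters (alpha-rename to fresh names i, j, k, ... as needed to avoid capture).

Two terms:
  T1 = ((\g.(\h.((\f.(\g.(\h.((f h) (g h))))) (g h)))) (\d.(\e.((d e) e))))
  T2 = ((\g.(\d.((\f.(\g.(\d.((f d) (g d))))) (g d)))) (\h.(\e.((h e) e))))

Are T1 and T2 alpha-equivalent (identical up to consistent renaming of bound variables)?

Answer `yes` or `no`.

Term 1: ((\g.(\h.((\f.(\g.(\h.((f h) (g h))))) (g h)))) (\d.(\e.((d e) e))))
Term 2: ((\g.(\d.((\f.(\g.(\d.((f d) (g d))))) (g d)))) (\h.(\e.((h e) e))))
Alpha-equivalence: compare structure up to binder renaming.
Result: True

Answer: yes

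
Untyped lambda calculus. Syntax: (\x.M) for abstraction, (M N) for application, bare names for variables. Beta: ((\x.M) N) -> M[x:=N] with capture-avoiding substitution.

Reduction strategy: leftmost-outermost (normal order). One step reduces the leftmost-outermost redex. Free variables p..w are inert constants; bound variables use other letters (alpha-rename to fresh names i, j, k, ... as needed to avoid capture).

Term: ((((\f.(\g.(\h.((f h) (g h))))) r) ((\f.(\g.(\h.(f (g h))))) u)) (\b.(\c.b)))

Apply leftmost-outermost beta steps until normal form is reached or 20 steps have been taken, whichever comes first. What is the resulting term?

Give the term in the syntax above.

Step 0: ((((\f.(\g.(\h.((f h) (g h))))) r) ((\f.(\g.(\h.(f (g h))))) u)) (\b.(\c.b)))
Step 1: (((\g.(\h.((r h) (g h)))) ((\f.(\g.(\h.(f (g h))))) u)) (\b.(\c.b)))
Step 2: ((\h.((r h) (((\f.(\g.(\h.(f (g h))))) u) h))) (\b.(\c.b)))
Step 3: ((r (\b.(\c.b))) (((\f.(\g.(\h.(f (g h))))) u) (\b.(\c.b))))
Step 4: ((r (\b.(\c.b))) ((\g.(\h.(u (g h)))) (\b.(\c.b))))
Step 5: ((r (\b.(\c.b))) (\h.(u ((\b.(\c.b)) h))))
Step 6: ((r (\b.(\c.b))) (\h.(u (\c.h))))

Answer: ((r (\b.(\c.b))) (\h.(u (\c.h))))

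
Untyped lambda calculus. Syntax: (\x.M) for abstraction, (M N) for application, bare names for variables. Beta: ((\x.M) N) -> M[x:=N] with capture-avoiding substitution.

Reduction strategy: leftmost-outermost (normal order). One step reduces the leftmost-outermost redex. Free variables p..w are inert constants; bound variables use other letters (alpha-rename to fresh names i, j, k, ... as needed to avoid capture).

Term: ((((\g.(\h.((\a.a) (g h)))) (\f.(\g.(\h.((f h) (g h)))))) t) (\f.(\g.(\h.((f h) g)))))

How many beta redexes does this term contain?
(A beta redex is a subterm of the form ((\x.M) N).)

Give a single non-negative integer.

Term: ((((\g.(\h.((\a.a) (g h)))) (\f.(\g.(\h.((f h) (g h)))))) t) (\f.(\g.(\h.((f h) g)))))
  Redex: ((\g.(\h.((\a.a) (g h)))) (\f.(\g.(\h.((f h) (g h))))))
  Redex: ((\a.a) (g h))
Total redexes: 2

Answer: 2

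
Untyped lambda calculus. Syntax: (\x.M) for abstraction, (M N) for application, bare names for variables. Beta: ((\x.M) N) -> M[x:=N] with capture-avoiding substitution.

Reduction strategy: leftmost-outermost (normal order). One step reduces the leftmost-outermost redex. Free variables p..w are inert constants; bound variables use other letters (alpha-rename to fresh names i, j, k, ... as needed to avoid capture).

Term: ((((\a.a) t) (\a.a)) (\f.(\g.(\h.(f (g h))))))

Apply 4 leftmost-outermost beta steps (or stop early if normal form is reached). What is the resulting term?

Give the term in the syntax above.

Answer: ((t (\a.a)) (\f.(\g.(\h.(f (g h))))))

Derivation:
Step 0: ((((\a.a) t) (\a.a)) (\f.(\g.(\h.(f (g h))))))
Step 1: ((t (\a.a)) (\f.(\g.(\h.(f (g h))))))
Step 2: (normal form reached)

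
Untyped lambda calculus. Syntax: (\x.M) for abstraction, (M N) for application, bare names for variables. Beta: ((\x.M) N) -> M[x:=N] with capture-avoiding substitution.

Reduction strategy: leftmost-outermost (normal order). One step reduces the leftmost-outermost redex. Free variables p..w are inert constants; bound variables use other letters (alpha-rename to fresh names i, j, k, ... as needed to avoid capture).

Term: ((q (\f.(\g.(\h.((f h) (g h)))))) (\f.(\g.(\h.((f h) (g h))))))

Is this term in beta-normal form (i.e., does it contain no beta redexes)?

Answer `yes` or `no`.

Answer: yes

Derivation:
Term: ((q (\f.(\g.(\h.((f h) (g h)))))) (\f.(\g.(\h.((f h) (g h))))))
No beta redexes found.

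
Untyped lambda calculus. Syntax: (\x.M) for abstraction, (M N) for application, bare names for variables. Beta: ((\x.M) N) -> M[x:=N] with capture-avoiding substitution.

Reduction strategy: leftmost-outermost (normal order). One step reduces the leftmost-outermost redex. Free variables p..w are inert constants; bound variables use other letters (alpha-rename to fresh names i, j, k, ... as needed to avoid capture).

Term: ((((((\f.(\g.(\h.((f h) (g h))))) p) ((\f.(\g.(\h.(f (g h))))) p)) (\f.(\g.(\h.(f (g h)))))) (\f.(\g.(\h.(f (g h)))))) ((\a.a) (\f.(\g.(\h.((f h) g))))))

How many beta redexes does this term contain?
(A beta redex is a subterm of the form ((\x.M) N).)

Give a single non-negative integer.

Term: ((((((\f.(\g.(\h.((f h) (g h))))) p) ((\f.(\g.(\h.(f (g h))))) p)) (\f.(\g.(\h.(f (g h)))))) (\f.(\g.(\h.(f (g h)))))) ((\a.a) (\f.(\g.(\h.((f h) g))))))
  Redex: ((\f.(\g.(\h.((f h) (g h))))) p)
  Redex: ((\f.(\g.(\h.(f (g h))))) p)
  Redex: ((\a.a) (\f.(\g.(\h.((f h) g)))))
Total redexes: 3

Answer: 3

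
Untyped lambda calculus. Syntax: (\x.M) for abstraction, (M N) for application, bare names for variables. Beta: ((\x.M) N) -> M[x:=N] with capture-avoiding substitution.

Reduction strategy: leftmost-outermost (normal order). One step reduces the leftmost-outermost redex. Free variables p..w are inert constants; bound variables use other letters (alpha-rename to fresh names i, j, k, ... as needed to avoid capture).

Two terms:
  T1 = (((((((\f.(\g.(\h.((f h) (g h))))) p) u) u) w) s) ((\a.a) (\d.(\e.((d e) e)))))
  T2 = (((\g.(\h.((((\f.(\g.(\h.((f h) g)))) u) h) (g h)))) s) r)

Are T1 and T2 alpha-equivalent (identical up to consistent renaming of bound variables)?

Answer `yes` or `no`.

Answer: no

Derivation:
Term 1: (((((((\f.(\g.(\h.((f h) (g h))))) p) u) u) w) s) ((\a.a) (\d.(\e.((d e) e)))))
Term 2: (((\g.(\h.((((\f.(\g.(\h.((f h) g)))) u) h) (g h)))) s) r)
Alpha-equivalence: compare structure up to binder renaming.
Result: False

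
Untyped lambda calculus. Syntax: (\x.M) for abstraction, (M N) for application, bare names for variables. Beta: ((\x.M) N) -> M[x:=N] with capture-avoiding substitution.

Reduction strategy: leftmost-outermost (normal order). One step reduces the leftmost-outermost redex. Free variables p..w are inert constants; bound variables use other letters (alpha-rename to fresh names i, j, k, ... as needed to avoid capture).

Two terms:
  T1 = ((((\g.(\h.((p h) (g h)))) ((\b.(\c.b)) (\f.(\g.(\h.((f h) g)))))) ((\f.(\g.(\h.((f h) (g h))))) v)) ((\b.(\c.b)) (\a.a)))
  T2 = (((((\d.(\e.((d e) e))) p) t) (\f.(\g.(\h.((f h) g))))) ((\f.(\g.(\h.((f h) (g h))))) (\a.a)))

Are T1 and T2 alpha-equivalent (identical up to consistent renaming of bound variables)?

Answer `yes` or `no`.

Term 1: ((((\g.(\h.((p h) (g h)))) ((\b.(\c.b)) (\f.(\g.(\h.((f h) g)))))) ((\f.(\g.(\h.((f h) (g h))))) v)) ((\b.(\c.b)) (\a.a)))
Term 2: (((((\d.(\e.((d e) e))) p) t) (\f.(\g.(\h.((f h) g))))) ((\f.(\g.(\h.((f h) (g h))))) (\a.a)))
Alpha-equivalence: compare structure up to binder renaming.
Result: False

Answer: no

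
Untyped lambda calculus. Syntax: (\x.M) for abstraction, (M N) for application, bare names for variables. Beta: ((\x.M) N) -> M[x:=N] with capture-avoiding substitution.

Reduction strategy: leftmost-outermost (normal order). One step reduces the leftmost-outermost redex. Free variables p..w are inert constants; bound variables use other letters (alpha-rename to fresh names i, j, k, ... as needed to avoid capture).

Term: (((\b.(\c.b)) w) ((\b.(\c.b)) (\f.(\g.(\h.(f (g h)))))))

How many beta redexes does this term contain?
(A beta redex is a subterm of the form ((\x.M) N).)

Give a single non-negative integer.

Term: (((\b.(\c.b)) w) ((\b.(\c.b)) (\f.(\g.(\h.(f (g h)))))))
  Redex: ((\b.(\c.b)) w)
  Redex: ((\b.(\c.b)) (\f.(\g.(\h.(f (g h))))))
Total redexes: 2

Answer: 2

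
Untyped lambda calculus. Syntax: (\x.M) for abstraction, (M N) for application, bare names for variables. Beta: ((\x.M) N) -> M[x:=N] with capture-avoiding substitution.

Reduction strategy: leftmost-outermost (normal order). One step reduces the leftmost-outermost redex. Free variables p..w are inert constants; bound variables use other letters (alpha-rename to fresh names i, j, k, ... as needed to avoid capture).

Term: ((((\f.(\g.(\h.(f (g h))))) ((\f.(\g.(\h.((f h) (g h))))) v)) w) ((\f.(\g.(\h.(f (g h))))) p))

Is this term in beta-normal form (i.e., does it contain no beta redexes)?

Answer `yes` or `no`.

Answer: no

Derivation:
Term: ((((\f.(\g.(\h.(f (g h))))) ((\f.(\g.(\h.((f h) (g h))))) v)) w) ((\f.(\g.(\h.(f (g h))))) p))
Found 3 beta redex(es).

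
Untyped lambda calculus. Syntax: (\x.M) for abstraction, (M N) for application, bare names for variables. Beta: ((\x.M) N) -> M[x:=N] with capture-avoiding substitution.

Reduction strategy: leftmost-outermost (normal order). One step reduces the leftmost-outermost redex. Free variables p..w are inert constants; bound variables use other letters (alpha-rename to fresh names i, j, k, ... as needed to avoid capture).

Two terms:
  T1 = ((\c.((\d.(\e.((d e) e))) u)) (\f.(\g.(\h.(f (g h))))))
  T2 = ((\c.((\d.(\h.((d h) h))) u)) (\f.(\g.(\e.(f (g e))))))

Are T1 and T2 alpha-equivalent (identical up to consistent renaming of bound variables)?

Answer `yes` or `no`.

Term 1: ((\c.((\d.(\e.((d e) e))) u)) (\f.(\g.(\h.(f (g h))))))
Term 2: ((\c.((\d.(\h.((d h) h))) u)) (\f.(\g.(\e.(f (g e))))))
Alpha-equivalence: compare structure up to binder renaming.
Result: True

Answer: yes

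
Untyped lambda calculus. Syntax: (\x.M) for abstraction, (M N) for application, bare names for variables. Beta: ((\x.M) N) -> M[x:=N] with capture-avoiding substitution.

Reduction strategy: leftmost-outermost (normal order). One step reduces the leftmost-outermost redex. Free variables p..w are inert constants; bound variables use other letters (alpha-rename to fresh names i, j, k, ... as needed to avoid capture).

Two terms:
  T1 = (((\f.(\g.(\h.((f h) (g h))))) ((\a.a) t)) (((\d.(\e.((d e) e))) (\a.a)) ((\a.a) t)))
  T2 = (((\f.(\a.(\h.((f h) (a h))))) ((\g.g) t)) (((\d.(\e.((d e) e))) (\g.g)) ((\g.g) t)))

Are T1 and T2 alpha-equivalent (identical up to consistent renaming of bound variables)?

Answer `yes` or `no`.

Answer: yes

Derivation:
Term 1: (((\f.(\g.(\h.((f h) (g h))))) ((\a.a) t)) (((\d.(\e.((d e) e))) (\a.a)) ((\a.a) t)))
Term 2: (((\f.(\a.(\h.((f h) (a h))))) ((\g.g) t)) (((\d.(\e.((d e) e))) (\g.g)) ((\g.g) t)))
Alpha-equivalence: compare structure up to binder renaming.
Result: True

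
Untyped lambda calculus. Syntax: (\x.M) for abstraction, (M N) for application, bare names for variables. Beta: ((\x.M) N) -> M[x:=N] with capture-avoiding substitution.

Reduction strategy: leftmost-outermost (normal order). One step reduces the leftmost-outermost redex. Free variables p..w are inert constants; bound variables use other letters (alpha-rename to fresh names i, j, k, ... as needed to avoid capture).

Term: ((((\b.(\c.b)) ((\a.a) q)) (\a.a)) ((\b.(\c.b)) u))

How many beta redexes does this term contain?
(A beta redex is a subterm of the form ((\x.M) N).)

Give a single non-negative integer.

Answer: 3

Derivation:
Term: ((((\b.(\c.b)) ((\a.a) q)) (\a.a)) ((\b.(\c.b)) u))
  Redex: ((\b.(\c.b)) ((\a.a) q))
  Redex: ((\a.a) q)
  Redex: ((\b.(\c.b)) u)
Total redexes: 3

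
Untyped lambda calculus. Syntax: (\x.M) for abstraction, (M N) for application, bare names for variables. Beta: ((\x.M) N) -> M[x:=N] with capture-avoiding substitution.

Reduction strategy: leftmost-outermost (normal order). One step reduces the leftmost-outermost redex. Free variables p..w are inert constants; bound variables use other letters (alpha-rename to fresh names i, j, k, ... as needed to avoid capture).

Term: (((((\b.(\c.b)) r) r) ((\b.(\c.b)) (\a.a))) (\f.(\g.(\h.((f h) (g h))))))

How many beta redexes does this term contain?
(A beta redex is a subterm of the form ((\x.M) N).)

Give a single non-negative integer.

Answer: 2

Derivation:
Term: (((((\b.(\c.b)) r) r) ((\b.(\c.b)) (\a.a))) (\f.(\g.(\h.((f h) (g h))))))
  Redex: ((\b.(\c.b)) r)
  Redex: ((\b.(\c.b)) (\a.a))
Total redexes: 2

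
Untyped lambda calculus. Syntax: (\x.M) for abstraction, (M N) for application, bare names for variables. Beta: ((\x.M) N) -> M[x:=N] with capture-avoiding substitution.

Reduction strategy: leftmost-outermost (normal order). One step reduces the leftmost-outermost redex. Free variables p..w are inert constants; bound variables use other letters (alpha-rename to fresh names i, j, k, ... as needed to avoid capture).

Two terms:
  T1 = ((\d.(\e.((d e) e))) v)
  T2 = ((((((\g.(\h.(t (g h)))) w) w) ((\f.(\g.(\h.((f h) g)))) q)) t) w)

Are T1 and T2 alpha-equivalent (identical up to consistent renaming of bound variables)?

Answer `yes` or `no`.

Term 1: ((\d.(\e.((d e) e))) v)
Term 2: ((((((\g.(\h.(t (g h)))) w) w) ((\f.(\g.(\h.((f h) g)))) q)) t) w)
Alpha-equivalence: compare structure up to binder renaming.
Result: False

Answer: no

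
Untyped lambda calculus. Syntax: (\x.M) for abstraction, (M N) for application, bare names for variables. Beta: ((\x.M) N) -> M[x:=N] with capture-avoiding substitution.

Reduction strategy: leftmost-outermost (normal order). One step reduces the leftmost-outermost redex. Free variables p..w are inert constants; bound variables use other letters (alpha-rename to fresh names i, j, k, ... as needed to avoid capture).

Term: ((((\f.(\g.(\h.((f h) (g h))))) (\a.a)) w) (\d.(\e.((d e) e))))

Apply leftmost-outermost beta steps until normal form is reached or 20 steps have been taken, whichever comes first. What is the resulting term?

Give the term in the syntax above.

Answer: (\e.(((w (\d.(\e.((d e) e)))) e) e))

Derivation:
Step 0: ((((\f.(\g.(\h.((f h) (g h))))) (\a.a)) w) (\d.(\e.((d e) e))))
Step 1: (((\g.(\h.(((\a.a) h) (g h)))) w) (\d.(\e.((d e) e))))
Step 2: ((\h.(((\a.a) h) (w h))) (\d.(\e.((d e) e))))
Step 3: (((\a.a) (\d.(\e.((d e) e)))) (w (\d.(\e.((d e) e)))))
Step 4: ((\d.(\e.((d e) e))) (w (\d.(\e.((d e) e)))))
Step 5: (\e.(((w (\d.(\e.((d e) e)))) e) e))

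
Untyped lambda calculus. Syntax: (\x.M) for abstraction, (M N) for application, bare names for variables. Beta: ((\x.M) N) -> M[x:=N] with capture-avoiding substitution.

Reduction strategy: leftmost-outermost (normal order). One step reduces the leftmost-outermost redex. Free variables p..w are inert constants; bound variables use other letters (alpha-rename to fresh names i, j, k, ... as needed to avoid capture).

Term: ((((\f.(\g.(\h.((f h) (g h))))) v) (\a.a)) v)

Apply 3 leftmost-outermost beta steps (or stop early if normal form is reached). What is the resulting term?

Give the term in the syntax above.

Answer: ((v v) ((\a.a) v))

Derivation:
Step 0: ((((\f.(\g.(\h.((f h) (g h))))) v) (\a.a)) v)
Step 1: (((\g.(\h.((v h) (g h)))) (\a.a)) v)
Step 2: ((\h.((v h) ((\a.a) h))) v)
Step 3: ((v v) ((\a.a) v))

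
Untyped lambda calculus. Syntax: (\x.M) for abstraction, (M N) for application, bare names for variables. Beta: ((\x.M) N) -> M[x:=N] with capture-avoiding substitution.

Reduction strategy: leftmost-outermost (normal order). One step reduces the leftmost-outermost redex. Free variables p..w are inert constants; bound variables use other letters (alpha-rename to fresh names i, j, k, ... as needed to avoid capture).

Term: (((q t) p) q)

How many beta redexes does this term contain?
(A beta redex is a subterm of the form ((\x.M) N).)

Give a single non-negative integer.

Answer: 0

Derivation:
Term: (((q t) p) q)
  (no redexes)
Total redexes: 0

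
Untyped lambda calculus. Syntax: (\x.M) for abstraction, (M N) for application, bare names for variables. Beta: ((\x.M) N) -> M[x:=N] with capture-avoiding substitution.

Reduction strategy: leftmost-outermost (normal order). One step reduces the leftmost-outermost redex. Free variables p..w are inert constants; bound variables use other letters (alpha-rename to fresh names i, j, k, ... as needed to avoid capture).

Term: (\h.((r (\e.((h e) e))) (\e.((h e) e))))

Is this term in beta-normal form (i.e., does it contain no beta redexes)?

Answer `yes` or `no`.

Term: (\h.((r (\e.((h e) e))) (\e.((h e) e))))
No beta redexes found.

Answer: yes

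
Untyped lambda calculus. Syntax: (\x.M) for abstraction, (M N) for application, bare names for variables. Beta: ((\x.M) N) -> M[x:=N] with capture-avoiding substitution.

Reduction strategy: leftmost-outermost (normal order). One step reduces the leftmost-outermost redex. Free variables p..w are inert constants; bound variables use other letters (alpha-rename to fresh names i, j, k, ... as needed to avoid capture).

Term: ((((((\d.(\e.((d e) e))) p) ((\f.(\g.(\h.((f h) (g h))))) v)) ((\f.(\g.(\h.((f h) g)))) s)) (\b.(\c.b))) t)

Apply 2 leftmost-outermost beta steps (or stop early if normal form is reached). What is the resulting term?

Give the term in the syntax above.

Answer: (((((p ((\f.(\g.(\h.((f h) (g h))))) v)) ((\f.(\g.(\h.((f h) (g h))))) v)) ((\f.(\g.(\h.((f h) g)))) s)) (\b.(\c.b))) t)

Derivation:
Step 0: ((((((\d.(\e.((d e) e))) p) ((\f.(\g.(\h.((f h) (g h))))) v)) ((\f.(\g.(\h.((f h) g)))) s)) (\b.(\c.b))) t)
Step 1: (((((\e.((p e) e)) ((\f.(\g.(\h.((f h) (g h))))) v)) ((\f.(\g.(\h.((f h) g)))) s)) (\b.(\c.b))) t)
Step 2: (((((p ((\f.(\g.(\h.((f h) (g h))))) v)) ((\f.(\g.(\h.((f h) (g h))))) v)) ((\f.(\g.(\h.((f h) g)))) s)) (\b.(\c.b))) t)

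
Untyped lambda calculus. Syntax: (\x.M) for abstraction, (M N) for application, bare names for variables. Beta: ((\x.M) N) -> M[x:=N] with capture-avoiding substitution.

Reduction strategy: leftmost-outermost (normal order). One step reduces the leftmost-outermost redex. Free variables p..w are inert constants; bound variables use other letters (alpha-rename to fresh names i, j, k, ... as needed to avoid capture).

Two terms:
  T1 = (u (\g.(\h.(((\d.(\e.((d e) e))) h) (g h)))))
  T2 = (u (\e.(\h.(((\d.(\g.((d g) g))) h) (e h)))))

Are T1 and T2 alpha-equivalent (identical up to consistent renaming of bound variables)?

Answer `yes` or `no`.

Term 1: (u (\g.(\h.(((\d.(\e.((d e) e))) h) (g h)))))
Term 2: (u (\e.(\h.(((\d.(\g.((d g) g))) h) (e h)))))
Alpha-equivalence: compare structure up to binder renaming.
Result: True

Answer: yes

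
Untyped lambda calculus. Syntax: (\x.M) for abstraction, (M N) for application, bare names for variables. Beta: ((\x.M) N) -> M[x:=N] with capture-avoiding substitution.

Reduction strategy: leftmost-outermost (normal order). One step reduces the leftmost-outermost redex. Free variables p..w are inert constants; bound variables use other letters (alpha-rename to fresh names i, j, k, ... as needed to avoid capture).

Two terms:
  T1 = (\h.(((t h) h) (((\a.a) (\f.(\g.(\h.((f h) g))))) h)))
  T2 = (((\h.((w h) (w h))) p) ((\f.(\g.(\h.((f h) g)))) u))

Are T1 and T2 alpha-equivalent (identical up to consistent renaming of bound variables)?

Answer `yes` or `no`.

Answer: no

Derivation:
Term 1: (\h.(((t h) h) (((\a.a) (\f.(\g.(\h.((f h) g))))) h)))
Term 2: (((\h.((w h) (w h))) p) ((\f.(\g.(\h.((f h) g)))) u))
Alpha-equivalence: compare structure up to binder renaming.
Result: False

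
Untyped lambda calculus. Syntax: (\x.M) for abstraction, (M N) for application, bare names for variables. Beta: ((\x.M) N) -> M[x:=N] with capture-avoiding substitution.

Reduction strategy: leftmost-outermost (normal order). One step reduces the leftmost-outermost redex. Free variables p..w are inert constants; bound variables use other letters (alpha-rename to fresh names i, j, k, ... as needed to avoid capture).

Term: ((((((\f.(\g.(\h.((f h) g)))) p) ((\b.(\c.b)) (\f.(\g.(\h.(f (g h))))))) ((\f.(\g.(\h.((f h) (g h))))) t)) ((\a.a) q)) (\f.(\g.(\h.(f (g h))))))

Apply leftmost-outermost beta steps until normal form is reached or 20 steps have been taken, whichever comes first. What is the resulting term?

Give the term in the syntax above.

Step 0: ((((((\f.(\g.(\h.((f h) g)))) p) ((\b.(\c.b)) (\f.(\g.(\h.(f (g h))))))) ((\f.(\g.(\h.((f h) (g h))))) t)) ((\a.a) q)) (\f.(\g.(\h.(f (g h))))))
Step 1: (((((\g.(\h.((p h) g))) ((\b.(\c.b)) (\f.(\g.(\h.(f (g h))))))) ((\f.(\g.(\h.((f h) (g h))))) t)) ((\a.a) q)) (\f.(\g.(\h.(f (g h))))))
Step 2: ((((\h.((p h) ((\b.(\c.b)) (\f.(\g.(\h.(f (g h)))))))) ((\f.(\g.(\h.((f h) (g h))))) t)) ((\a.a) q)) (\f.(\g.(\h.(f (g h))))))
Step 3: ((((p ((\f.(\g.(\h.((f h) (g h))))) t)) ((\b.(\c.b)) (\f.(\g.(\h.(f (g h))))))) ((\a.a) q)) (\f.(\g.(\h.(f (g h))))))
Step 4: ((((p (\g.(\h.((t h) (g h))))) ((\b.(\c.b)) (\f.(\g.(\h.(f (g h))))))) ((\a.a) q)) (\f.(\g.(\h.(f (g h))))))
Step 5: ((((p (\g.(\h.((t h) (g h))))) (\c.(\f.(\g.(\h.(f (g h))))))) ((\a.a) q)) (\f.(\g.(\h.(f (g h))))))
Step 6: ((((p (\g.(\h.((t h) (g h))))) (\c.(\f.(\g.(\h.(f (g h))))))) q) (\f.(\g.(\h.(f (g h))))))

Answer: ((((p (\g.(\h.((t h) (g h))))) (\c.(\f.(\g.(\h.(f (g h))))))) q) (\f.(\g.(\h.(f (g h))))))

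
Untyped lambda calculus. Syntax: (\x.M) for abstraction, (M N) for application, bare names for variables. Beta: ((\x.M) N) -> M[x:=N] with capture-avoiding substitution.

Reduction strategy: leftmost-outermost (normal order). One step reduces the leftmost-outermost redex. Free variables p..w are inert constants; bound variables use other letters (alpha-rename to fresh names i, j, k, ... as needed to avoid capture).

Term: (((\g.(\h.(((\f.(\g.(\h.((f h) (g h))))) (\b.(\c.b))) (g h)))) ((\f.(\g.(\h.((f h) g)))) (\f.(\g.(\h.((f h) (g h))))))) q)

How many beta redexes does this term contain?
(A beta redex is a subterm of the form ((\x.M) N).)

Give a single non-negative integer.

Answer: 3

Derivation:
Term: (((\g.(\h.(((\f.(\g.(\h.((f h) (g h))))) (\b.(\c.b))) (g h)))) ((\f.(\g.(\h.((f h) g)))) (\f.(\g.(\h.((f h) (g h))))))) q)
  Redex: ((\g.(\h.(((\f.(\g.(\h.((f h) (g h))))) (\b.(\c.b))) (g h)))) ((\f.(\g.(\h.((f h) g)))) (\f.(\g.(\h.((f h) (g h)))))))
  Redex: ((\f.(\g.(\h.((f h) (g h))))) (\b.(\c.b)))
  Redex: ((\f.(\g.(\h.((f h) g)))) (\f.(\g.(\h.((f h) (g h))))))
Total redexes: 3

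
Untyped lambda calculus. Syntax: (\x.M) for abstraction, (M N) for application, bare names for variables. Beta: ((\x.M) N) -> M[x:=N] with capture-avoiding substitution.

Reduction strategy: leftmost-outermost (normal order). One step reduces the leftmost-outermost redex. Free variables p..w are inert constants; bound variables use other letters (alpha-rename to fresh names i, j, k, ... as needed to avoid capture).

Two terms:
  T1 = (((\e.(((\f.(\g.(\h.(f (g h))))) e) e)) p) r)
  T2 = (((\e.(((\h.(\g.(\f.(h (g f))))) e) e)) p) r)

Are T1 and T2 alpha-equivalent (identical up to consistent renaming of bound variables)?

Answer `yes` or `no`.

Term 1: (((\e.(((\f.(\g.(\h.(f (g h))))) e) e)) p) r)
Term 2: (((\e.(((\h.(\g.(\f.(h (g f))))) e) e)) p) r)
Alpha-equivalence: compare structure up to binder renaming.
Result: True

Answer: yes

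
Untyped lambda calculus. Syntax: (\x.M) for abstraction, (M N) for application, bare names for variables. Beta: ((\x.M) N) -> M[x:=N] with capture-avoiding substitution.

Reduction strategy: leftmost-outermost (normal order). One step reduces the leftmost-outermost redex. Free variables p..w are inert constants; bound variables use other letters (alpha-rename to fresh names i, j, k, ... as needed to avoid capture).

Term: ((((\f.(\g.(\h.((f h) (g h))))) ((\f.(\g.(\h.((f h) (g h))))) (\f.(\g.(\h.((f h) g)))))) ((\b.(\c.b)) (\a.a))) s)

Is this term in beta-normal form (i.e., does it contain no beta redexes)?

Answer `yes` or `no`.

Term: ((((\f.(\g.(\h.((f h) (g h))))) ((\f.(\g.(\h.((f h) (g h))))) (\f.(\g.(\h.((f h) g)))))) ((\b.(\c.b)) (\a.a))) s)
Found 3 beta redex(es).

Answer: no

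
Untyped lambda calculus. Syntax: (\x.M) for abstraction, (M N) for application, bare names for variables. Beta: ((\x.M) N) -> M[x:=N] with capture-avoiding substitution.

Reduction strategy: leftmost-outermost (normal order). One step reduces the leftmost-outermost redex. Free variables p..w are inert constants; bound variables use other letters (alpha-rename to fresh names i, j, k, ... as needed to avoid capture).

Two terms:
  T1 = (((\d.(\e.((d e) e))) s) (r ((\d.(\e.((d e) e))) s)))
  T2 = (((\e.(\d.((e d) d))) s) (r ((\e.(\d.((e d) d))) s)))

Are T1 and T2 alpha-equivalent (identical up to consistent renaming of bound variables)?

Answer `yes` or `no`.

Answer: yes

Derivation:
Term 1: (((\d.(\e.((d e) e))) s) (r ((\d.(\e.((d e) e))) s)))
Term 2: (((\e.(\d.((e d) d))) s) (r ((\e.(\d.((e d) d))) s)))
Alpha-equivalence: compare structure up to binder renaming.
Result: True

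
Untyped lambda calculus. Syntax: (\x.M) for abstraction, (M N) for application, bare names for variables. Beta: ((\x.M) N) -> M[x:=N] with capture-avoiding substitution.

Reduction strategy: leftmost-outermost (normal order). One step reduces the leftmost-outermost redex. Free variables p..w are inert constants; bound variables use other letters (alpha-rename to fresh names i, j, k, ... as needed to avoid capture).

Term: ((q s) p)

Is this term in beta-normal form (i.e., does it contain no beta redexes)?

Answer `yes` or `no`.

Answer: yes

Derivation:
Term: ((q s) p)
No beta redexes found.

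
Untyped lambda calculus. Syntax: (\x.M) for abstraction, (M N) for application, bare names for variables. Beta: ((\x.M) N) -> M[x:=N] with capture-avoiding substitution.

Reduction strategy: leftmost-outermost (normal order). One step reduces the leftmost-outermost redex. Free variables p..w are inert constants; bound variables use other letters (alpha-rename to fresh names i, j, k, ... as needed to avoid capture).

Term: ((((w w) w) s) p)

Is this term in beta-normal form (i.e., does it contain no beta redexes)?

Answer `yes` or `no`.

Answer: yes

Derivation:
Term: ((((w w) w) s) p)
No beta redexes found.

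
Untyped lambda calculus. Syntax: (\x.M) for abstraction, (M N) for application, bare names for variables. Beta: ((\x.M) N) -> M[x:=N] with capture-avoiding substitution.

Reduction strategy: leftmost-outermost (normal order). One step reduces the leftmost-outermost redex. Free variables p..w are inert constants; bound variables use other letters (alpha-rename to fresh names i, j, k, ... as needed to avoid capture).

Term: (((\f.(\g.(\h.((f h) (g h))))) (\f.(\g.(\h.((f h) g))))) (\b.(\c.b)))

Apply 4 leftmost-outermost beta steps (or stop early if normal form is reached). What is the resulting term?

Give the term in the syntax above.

Answer: (\h.(\i.((h i) ((\b.(\c.b)) h))))

Derivation:
Step 0: (((\f.(\g.(\h.((f h) (g h))))) (\f.(\g.(\h.((f h) g))))) (\b.(\c.b)))
Step 1: ((\g.(\h.(((\f.(\g.(\h.((f h) g)))) h) (g h)))) (\b.(\c.b)))
Step 2: (\h.(((\f.(\g.(\h.((f h) g)))) h) ((\b.(\c.b)) h)))
Step 3: (\h.((\g.(\i.((h i) g))) ((\b.(\c.b)) h)))
Step 4: (\h.(\i.((h i) ((\b.(\c.b)) h))))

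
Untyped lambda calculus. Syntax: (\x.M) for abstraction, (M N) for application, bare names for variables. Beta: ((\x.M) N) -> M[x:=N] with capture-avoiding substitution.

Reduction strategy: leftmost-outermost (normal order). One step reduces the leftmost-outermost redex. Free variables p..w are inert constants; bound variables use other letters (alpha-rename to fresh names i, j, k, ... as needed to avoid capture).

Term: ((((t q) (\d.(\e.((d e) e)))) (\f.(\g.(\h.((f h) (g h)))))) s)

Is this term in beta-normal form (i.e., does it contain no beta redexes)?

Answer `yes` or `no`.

Answer: yes

Derivation:
Term: ((((t q) (\d.(\e.((d e) e)))) (\f.(\g.(\h.((f h) (g h)))))) s)
No beta redexes found.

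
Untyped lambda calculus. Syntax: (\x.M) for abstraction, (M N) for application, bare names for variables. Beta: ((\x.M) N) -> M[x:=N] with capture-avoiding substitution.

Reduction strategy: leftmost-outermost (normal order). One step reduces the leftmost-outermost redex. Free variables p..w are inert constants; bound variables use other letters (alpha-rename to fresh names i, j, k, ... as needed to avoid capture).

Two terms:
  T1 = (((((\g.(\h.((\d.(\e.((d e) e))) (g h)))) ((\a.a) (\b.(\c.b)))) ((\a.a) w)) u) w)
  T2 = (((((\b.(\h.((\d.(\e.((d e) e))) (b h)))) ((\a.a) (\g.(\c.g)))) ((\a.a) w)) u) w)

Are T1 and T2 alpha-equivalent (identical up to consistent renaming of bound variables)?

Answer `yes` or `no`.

Answer: yes

Derivation:
Term 1: (((((\g.(\h.((\d.(\e.((d e) e))) (g h)))) ((\a.a) (\b.(\c.b)))) ((\a.a) w)) u) w)
Term 2: (((((\b.(\h.((\d.(\e.((d e) e))) (b h)))) ((\a.a) (\g.(\c.g)))) ((\a.a) w)) u) w)
Alpha-equivalence: compare structure up to binder renaming.
Result: True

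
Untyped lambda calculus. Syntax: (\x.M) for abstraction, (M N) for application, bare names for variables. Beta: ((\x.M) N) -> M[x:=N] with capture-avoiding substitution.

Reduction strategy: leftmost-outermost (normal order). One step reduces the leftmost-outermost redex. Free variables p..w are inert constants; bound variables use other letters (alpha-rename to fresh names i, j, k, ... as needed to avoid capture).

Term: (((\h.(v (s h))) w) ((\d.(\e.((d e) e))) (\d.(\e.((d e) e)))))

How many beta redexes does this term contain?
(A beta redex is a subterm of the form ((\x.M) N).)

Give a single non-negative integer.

Term: (((\h.(v (s h))) w) ((\d.(\e.((d e) e))) (\d.(\e.((d e) e)))))
  Redex: ((\h.(v (s h))) w)
  Redex: ((\d.(\e.((d e) e))) (\d.(\e.((d e) e))))
Total redexes: 2

Answer: 2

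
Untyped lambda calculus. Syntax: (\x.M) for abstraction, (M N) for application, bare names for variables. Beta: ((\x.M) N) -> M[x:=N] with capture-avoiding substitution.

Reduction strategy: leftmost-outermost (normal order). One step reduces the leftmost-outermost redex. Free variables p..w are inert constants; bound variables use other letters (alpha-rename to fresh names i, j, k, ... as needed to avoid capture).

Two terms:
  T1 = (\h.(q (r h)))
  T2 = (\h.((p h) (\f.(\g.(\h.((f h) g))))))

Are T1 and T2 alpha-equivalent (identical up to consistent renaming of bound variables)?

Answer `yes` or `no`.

Term 1: (\h.(q (r h)))
Term 2: (\h.((p h) (\f.(\g.(\h.((f h) g))))))
Alpha-equivalence: compare structure up to binder renaming.
Result: False

Answer: no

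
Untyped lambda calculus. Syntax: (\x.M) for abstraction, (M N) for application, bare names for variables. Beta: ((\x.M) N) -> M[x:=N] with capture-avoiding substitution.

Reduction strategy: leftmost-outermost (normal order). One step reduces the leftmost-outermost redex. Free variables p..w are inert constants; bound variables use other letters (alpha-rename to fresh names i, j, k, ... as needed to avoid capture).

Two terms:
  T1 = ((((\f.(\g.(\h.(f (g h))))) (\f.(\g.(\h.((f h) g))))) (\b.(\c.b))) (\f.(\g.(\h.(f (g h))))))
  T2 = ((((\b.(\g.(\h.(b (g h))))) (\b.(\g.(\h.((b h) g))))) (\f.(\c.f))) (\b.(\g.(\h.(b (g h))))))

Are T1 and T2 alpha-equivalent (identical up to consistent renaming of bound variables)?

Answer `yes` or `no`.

Answer: yes

Derivation:
Term 1: ((((\f.(\g.(\h.(f (g h))))) (\f.(\g.(\h.((f h) g))))) (\b.(\c.b))) (\f.(\g.(\h.(f (g h))))))
Term 2: ((((\b.(\g.(\h.(b (g h))))) (\b.(\g.(\h.((b h) g))))) (\f.(\c.f))) (\b.(\g.(\h.(b (g h))))))
Alpha-equivalence: compare structure up to binder renaming.
Result: True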